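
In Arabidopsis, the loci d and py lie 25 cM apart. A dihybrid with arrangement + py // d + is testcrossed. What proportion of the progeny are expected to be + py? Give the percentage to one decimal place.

37.5%

A map distance of 25 cM corresponds to a recombination frequency of 0.250.
The F1 is + py / d +, so + py is a parental gamete class with expected frequency (1 − r)/2 = 0.750/2 = 0.3750.
That is 0.3750 = 37.5% of the progeny.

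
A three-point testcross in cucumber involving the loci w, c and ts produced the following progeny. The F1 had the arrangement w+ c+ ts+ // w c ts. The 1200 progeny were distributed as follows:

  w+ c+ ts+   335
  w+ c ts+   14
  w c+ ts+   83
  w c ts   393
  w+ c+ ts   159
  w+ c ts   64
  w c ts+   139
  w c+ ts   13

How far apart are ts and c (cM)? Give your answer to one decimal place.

The two rarest classes, w+ c ts+ and w c+ ts, are the double crossovers. Comparing them with the parentals, only the c allele has switched, so c is the middle locus and the order is ts – c – w.
Crossovers in the ts–c interval produce the single-crossover classes w+ c+ ts and w c ts+ (159 + 139 = 298) plus the double crossovers (27).
RF(ts–c) = (298 + 27) / 1200 = 325/1200 = 0.2708 → 27.1 cM.

27.1 cM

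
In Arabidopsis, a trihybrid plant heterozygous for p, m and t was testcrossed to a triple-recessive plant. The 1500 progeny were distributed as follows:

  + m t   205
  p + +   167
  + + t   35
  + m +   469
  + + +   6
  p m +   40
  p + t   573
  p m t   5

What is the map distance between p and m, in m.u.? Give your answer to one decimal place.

The two most frequent reciprocal classes, + m + and p + t, are the parental types, so the F1 was + m + / p + t.
The two rarest classes, + + + and p m t, are the double crossovers. Comparing them with the parentals, only the m allele has switched, so m is the middle locus and the order is t – m – p.
Crossovers in the m–p interval produce the single-crossover classes p m + and + + t (40 + 35 = 75) plus the double crossovers (11).
RF(m–p) = (75 + 11) / 1500 = 86/1500 = 0.0573 → 5.7 m.u.

5.7 m.u.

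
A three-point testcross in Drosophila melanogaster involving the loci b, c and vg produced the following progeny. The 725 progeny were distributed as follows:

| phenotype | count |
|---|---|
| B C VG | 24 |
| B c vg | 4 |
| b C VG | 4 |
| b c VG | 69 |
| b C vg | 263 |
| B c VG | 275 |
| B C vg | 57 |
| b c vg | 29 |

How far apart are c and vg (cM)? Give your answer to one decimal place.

The two most frequent reciprocal classes, B c VG and b C vg, are the parental types, so the F1 was B c VG / b C vg.
The two rarest classes, B c vg and b C VG, are the double crossovers. Comparing them with the parentals, only the vg allele has switched, so vg is the middle locus and the order is c – vg – b.
Crossovers in the c–vg interval produce the single-crossover classes B C VG and b c vg (24 + 29 = 53) plus the double crossovers (8).
RF(c–vg) = (53 + 8) / 725 = 61/725 = 0.0841 → 8.4 cM.

8.4 cM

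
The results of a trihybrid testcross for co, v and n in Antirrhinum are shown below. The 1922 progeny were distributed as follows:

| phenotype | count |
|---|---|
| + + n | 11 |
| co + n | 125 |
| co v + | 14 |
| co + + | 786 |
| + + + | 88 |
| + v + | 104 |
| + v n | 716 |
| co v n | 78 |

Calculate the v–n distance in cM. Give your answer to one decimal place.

The two most frequent reciprocal classes, co + + and + v n, are the parental types, so the F1 was co + + / + v n.
The two rarest classes, co v + and + + n, are the double crossovers. Comparing them with the parentals, only the v allele has switched, so v is the middle locus and the order is n – v – co.
Crossovers in the n–v interval produce the single-crossover classes co + n and + v + (125 + 104 = 229) plus the double crossovers (25).
RF(n–v) = (229 + 25) / 1922 = 254/1922 = 0.1322 → 13.2 cM.

13.2 cM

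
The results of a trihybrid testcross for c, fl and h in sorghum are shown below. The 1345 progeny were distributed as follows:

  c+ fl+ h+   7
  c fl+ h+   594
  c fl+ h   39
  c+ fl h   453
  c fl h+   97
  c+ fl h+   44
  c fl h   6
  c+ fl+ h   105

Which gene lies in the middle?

c

The two most frequent reciprocal classes, c fl+ h+ and c+ fl h, are the parental types, so the F1 was c fl+ h+ / c+ fl h.
The two rarest classes, c+ fl+ h+ and c fl h, are the double crossovers. Comparing them with the parentals, only the c allele has switched, so c is the middle locus and the order is h – c – fl.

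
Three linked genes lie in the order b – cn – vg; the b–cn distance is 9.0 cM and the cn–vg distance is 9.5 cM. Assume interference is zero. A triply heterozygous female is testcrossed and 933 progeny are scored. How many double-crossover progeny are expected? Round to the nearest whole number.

Map distances give recombination frequencies of 0.090 and 0.095 for the two intervals.
With no interference, expected double-crossover frequency = 0.090 × 0.095 = 0.00855.
Expected number = 0.00855 × 933 = 7.98 ≈ 8.

8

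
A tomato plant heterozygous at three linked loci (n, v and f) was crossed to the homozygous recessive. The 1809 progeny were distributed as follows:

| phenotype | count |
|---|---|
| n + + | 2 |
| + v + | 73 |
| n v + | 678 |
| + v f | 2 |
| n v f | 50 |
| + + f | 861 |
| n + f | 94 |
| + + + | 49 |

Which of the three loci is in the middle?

The two most frequent reciprocal classes, n v + and + + f, are the parental types, so the F1 was n v + / + + f.
The two rarest classes, n + + and + v f, are the double crossovers. Comparing them with the parentals, only the v allele has switched, so v is the middle locus and the order is n – v – f.

v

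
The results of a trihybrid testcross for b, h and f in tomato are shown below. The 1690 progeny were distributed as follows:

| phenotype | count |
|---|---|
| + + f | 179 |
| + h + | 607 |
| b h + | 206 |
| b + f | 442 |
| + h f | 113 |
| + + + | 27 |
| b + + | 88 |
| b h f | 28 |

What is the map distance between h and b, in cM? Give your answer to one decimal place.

The two most frequent reciprocal classes, b + f and + h +, are the parental types, so the F1 was b + f / + h +.
The two rarest classes, b h f and + + +, are the double crossovers. Comparing them with the parentals, only the h allele has switched, so h is the middle locus and the order is f – h – b.
Crossovers in the h–b interval produce the single-crossover classes + + f and b h + (179 + 206 = 385) plus the double crossovers (55).
RF(h–b) = (385 + 55) / 1690 = 440/1690 = 0.2604 → 26.0 cM.

26.0 cM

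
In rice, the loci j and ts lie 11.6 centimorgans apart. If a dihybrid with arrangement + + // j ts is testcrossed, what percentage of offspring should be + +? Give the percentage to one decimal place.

A map distance of 11.6 centimorgans corresponds to a recombination frequency of 0.116.
The F1 is + + / j ts, so + + is a parental gamete class with expected frequency (1 − r)/2 = 0.884/2 = 0.4420.
That is 0.4420 = 44.2% of the progeny.

44.2%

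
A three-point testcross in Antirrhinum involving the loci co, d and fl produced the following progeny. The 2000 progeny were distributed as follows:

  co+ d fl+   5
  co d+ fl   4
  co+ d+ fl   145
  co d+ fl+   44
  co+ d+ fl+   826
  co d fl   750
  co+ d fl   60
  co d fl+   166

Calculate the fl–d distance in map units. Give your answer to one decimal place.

16.0 map units

The two most frequent reciprocal classes, co d fl and co+ d+ fl+, are the parental types, so the F1 was co d fl / co+ d+ fl+.
The two rarest classes, co d+ fl and co+ d fl+, are the double crossovers. Comparing them with the parentals, only the d allele has switched, so d is the middle locus and the order is co – d – fl.
Crossovers in the d–fl interval produce the single-crossover classes co d fl+ and co+ d+ fl (166 + 145 = 311) plus the double crossovers (9).
RF(d–fl) = (311 + 9) / 2000 = 320/2000 = 0.1600 → 16.0 map units.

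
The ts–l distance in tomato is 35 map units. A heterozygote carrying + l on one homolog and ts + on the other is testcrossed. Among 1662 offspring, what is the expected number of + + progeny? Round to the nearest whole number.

291

A map distance of 35 map units corresponds to a recombination frequency of 0.350.
The F1 is + l / ts +, so + + is a recombinant gamete class with expected frequency r/2 = 0.350/2 = 0.1750.
Expected number = 0.1750 × 1662 = 290.85 ≈ 291.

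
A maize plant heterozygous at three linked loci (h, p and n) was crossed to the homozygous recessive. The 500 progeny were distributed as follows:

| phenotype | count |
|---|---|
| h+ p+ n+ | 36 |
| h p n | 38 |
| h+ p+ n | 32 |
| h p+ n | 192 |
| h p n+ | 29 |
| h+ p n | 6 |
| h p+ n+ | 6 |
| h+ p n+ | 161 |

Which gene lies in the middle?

n

The two most frequent reciprocal classes, h+ p n+ and h p+ n, are the parental types, so the F1 was h+ p n+ / h p+ n.
The two rarest classes, h+ p n and h p+ n+, are the double crossovers. Comparing them with the parentals, only the n allele has switched, so n is the middle locus and the order is h – n – p.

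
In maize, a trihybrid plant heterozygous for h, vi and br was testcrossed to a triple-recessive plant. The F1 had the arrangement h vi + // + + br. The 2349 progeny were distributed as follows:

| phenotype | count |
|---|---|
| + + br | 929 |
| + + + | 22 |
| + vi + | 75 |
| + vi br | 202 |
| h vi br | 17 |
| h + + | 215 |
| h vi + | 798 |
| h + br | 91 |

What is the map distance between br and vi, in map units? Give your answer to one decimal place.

19.4 map units

The two rarest classes, h vi br and + + +, are the double crossovers. Comparing them with the parentals, only the br allele has switched, so br is the middle locus and the order is h – br – vi.
Crossovers in the br–vi interval produce the single-crossover classes h + + and + vi br (215 + 202 = 417) plus the double crossovers (39).
RF(br–vi) = (417 + 39) / 2349 = 456/2349 = 0.1941 → 19.4 map units.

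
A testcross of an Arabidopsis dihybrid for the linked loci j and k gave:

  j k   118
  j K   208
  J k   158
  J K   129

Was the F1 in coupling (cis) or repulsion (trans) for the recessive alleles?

The two most frequent classes are J k (158) and j K (208); these are the parental (non-recombinant) types.
So the F1 carried J k on one chromosome and j K on the other — the recessive alleles are on opposite chromosomes (trans / repulsion).

trans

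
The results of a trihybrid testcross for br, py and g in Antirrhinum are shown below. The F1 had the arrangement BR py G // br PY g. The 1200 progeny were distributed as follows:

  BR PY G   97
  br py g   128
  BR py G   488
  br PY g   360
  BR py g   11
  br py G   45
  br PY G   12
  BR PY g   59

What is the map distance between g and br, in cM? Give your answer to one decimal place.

10.6 cM

The two rarest classes, BR py g and br PY G, are the double crossovers. Comparing them with the parentals, only the g allele has switched, so g is the middle locus and the order is br – g – py.
Crossovers in the br–g interval produce the single-crossover classes br py G and BR PY g (45 + 59 = 104) plus the double crossovers (23).
RF(br–g) = (104 + 23) / 1200 = 127/1200 = 0.1058 → 10.6 cM.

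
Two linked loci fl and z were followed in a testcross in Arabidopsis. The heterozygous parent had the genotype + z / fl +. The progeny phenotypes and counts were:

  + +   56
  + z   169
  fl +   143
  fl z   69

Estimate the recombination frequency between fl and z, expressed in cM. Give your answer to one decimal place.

The recombinant classes are + + and fl z: 56 + 69 = 125.
Recombination frequency = 125/437 = 0.2860 ≈ 28.6%, i.e. 28.6 cM.

28.6 cM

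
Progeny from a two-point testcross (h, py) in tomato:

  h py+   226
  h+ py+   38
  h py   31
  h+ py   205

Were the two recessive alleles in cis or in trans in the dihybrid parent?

trans

The two most frequent classes are h+ py (205) and h py+ (226); these are the parental (non-recombinant) types.
So the F1 carried h+ py on one chromosome and h py+ on the other — the recessive alleles are on opposite chromosomes (trans / repulsion).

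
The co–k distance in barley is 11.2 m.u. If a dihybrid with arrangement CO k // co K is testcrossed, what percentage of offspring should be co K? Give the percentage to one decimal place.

A map distance of 11.2 m.u. corresponds to a recombination frequency of 0.112.
The F1 is CO k / co K, so co K is a parental gamete class with expected frequency (1 − r)/2 = 0.888/2 = 0.4440.
That is 0.4440 = 44.4% of the progeny.

44.4%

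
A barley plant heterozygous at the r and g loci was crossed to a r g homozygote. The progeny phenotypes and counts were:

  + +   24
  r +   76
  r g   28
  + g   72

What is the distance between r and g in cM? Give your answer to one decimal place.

The two most frequent classes, + g (72) and r + (76), are the parental types, so the F1 was + g / r +.
The recombinant classes are + + and r g: 24 + 28 = 52.
Recombination frequency = 52/200 = 0.2600 ≈ 26.0%, i.e. 26.0 cM.

26.0 cM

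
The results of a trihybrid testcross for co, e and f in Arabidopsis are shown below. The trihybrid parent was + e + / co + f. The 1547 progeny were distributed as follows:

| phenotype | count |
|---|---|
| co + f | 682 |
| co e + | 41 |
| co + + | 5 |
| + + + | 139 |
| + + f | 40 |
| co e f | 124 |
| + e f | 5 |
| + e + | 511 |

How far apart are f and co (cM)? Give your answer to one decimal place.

The two rarest classes, + e f and co + +, are the double crossovers. Comparing them with the parentals, only the f allele has switched, so f is the middle locus and the order is e – f – co.
Crossovers in the f–co interval produce the single-crossover classes co e + and + + f (41 + 40 = 81) plus the double crossovers (10).
RF(f–co) = (81 + 10) / 1547 = 91/1547 = 0.0588 → 5.9 cM.

5.9 cM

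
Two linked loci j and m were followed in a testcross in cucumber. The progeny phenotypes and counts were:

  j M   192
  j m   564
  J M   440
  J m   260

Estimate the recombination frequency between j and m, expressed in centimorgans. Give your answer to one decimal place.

31.0 centimorgans

The two most frequent classes, J M (440) and j m (564), are the parental types, so the F1 was J M / j m.
The recombinant classes are J m and j M: 260 + 192 = 452.
Recombination frequency = 452/1456 = 0.3104 ≈ 31.0%, i.e. 31.0 centimorgans.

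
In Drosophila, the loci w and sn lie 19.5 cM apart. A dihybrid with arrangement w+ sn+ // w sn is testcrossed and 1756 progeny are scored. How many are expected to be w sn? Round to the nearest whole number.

707

A map distance of 19.5 cM corresponds to a recombination frequency of 0.195.
The F1 is w+ sn+ / w sn, so w sn is a parental gamete class with expected frequency (1 − r)/2 = 0.805/2 = 0.4025.
Expected number = 0.4025 × 1756 = 706.79 ≈ 707.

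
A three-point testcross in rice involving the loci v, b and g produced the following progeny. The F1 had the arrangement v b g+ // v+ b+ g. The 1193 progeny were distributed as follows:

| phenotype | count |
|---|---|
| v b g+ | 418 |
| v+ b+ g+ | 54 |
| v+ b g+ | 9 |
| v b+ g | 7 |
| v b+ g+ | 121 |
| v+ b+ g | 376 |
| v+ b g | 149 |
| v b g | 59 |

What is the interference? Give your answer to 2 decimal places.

The two rarest classes, v+ b g+ and v b+ g, are the double crossovers. Comparing them with the parentals, only the v allele has switched, so v is the middle locus and the order is b – v – g.
b–v: (270 + 16)/1193 = 0.2397; v–g: (113 + 16)/1193 = 0.1081.
Expected DCO frequency = 0.2397 × 0.1081 ≈ 0.02591; observed = 16/1193 ≈ 0.01341.
Coefficient of coincidence = 0.01341/0.02591 ≈ 0.52; interference = 1 − 0.52 = 0.48.

0.48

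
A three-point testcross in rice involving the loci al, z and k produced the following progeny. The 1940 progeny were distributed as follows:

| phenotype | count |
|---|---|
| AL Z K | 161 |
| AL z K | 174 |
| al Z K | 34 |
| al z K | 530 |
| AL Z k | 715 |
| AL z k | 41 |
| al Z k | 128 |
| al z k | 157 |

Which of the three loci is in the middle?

The two most frequent reciprocal classes, AL Z k and al z K, are the parental types, so the F1 was AL Z k / al z K.
The two rarest classes, AL z k and al Z K, are the double crossovers. Comparing them with the parentals, only the z allele has switched, so z is the middle locus and the order is k – z – al.

z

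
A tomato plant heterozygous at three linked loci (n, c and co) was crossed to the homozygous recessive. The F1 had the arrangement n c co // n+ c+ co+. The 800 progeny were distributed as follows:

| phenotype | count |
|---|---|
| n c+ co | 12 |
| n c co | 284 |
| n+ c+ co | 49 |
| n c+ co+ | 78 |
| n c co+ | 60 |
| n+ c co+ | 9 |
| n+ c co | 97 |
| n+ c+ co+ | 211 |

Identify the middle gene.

The two rarest classes, n c+ co and n+ c co+, are the double crossovers. Comparing them with the parentals, only the c allele has switched, so c is the middle locus and the order is co – c – n.

c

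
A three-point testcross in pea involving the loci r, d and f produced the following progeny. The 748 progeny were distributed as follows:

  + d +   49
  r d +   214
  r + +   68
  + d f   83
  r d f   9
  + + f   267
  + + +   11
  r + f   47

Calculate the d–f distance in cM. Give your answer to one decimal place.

22.9 cM

The two most frequent reciprocal classes, r d + and + + f, are the parental types, so the F1 was r d + / + + f.
The two rarest classes, r d f and + + +, are the double crossovers. Comparing them with the parentals, only the f allele has switched, so f is the middle locus and the order is d – f – r.
Crossovers in the d–f interval produce the single-crossover classes r + + and + d f (68 + 83 = 151) plus the double crossovers (20).
RF(d–f) = (151 + 20) / 748 = 171/748 = 0.2286 → 22.9 cM.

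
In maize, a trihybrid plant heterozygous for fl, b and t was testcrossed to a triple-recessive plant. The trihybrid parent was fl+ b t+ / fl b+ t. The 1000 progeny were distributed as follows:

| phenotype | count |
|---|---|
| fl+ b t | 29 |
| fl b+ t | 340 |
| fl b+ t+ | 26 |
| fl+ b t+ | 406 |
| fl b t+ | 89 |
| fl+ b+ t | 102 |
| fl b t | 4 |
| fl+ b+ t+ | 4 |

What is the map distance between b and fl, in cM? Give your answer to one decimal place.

19.9 cM

The two rarest classes, fl+ b+ t+ and fl b t, are the double crossovers. Comparing them with the parentals, only the b allele has switched, so b is the middle locus and the order is t – b – fl.
Crossovers in the b–fl interval produce the single-crossover classes fl b t+ and fl+ b+ t (89 + 102 = 191) plus the double crossovers (8).
RF(b–fl) = (191 + 8) / 1000 = 199/1000 = 0.1990 → 19.9 cM.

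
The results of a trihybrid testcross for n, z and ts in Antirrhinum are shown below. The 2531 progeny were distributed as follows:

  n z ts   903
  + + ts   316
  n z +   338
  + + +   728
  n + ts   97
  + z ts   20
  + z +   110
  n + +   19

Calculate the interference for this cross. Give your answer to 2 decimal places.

The two most frequent reciprocal classes, + + + and n z ts, are the parental types, so the F1 was + + + / n z ts.
The two rarest classes, n + + and + z ts, are the double crossovers. Comparing them with the parentals, only the n allele has switched, so n is the middle locus and the order is ts – n – z.
ts–n: (654 + 39)/2531 = 0.2738; n–z: (207 + 39)/2531 = 0.0972.
Expected DCO frequency = 0.2738 × 0.0972 ≈ 0.02661; observed = 39/2531 ≈ 0.01541.
Coefficient of coincidence = 0.01541/0.02661 ≈ 0.58; interference = 1 − 0.58 = 0.42.

0.42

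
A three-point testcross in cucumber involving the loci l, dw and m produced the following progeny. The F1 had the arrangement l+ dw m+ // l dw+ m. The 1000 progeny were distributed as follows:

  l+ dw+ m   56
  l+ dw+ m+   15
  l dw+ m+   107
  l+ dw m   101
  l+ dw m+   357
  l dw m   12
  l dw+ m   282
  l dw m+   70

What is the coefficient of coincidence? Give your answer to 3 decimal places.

0.751

The two rarest classes, l+ dw+ m+ and l dw m, are the double crossovers. Comparing them with the parentals, only the dw allele has switched, so dw is the middle locus and the order is m – dw – l.
m–dw: (208 + 27)/1000 = 0.2350; dw–l: (126 + 27)/1000 = 0.1530.
Expected DCO frequency = 0.2350 × 0.1530 ≈ 0.03595; observed = 27/1000 ≈ 0.02700.
Coefficient of coincidence = 0.02700/0.03595 ≈ 0.751.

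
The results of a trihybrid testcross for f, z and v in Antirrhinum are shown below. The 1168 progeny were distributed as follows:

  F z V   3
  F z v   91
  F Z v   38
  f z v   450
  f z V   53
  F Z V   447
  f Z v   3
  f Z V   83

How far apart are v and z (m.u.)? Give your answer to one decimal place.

The two most frequent reciprocal classes, f z v and F Z V, are the parental types, so the F1 was f z v / F Z V.
The two rarest classes, f Z v and F z V, are the double crossovers. Comparing them with the parentals, only the z allele has switched, so z is the middle locus and the order is f – z – v.
Crossovers in the z–v interval produce the single-crossover classes f z V and F Z v (53 + 38 = 91) plus the double crossovers (6).
RF(z–v) = (91 + 6) / 1168 = 97/1168 = 0.0830 → 8.3 m.u.

8.3 m.u.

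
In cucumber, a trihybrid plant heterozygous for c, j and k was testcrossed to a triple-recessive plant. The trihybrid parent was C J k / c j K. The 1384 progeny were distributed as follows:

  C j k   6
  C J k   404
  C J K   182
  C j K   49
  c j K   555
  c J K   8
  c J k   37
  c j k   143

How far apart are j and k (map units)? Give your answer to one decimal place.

24.5 map units

The two rarest classes, C j k and c J K, are the double crossovers. Comparing them with the parentals, only the j allele has switched, so j is the middle locus and the order is c – j – k.
Crossovers in the j–k interval produce the single-crossover classes C J K and c j k (182 + 143 = 325) plus the double crossovers (14).
RF(j–k) = (325 + 14) / 1384 = 339/1384 = 0.2449 → 24.5 map units.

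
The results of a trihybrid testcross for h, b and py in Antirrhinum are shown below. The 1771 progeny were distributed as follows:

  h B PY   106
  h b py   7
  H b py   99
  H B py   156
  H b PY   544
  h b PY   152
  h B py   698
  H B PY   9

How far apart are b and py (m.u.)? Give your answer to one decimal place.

12.5 m.u.

The two most frequent reciprocal classes, H b PY and h B py, are the parental types, so the F1 was H b PY / h B py.
The two rarest classes, H B PY and h b py, are the double crossovers. Comparing them with the parentals, only the b allele has switched, so b is the middle locus and the order is h – b – py.
Crossovers in the b–py interval produce the single-crossover classes H b py and h B PY (99 + 106 = 205) plus the double crossovers (16).
RF(b–py) = (205 + 16) / 1771 = 221/1771 = 0.1248 → 12.5 m.u.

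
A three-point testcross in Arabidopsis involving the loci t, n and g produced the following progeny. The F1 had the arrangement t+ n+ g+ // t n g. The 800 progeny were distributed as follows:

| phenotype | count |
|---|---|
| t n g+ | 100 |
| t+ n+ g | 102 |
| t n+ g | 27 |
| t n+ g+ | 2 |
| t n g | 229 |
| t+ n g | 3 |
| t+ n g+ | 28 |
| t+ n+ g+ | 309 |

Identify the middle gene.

t

The two rarest classes, t n+ g+ and t+ n g, are the double crossovers. Comparing them with the parentals, only the t allele has switched, so t is the middle locus and the order is n – t – g.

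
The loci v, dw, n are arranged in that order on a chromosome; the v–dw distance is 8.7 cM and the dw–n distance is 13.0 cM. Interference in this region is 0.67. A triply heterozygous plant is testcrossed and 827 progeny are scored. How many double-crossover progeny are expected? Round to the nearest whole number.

Map distances give recombination frequencies of 0.087 and 0.130 for the two intervals.
With interference 0.67 (so coincidence = 0.33), expected double-crossover frequency = 0.087 × 0.130 × 0.33 = 0.00373.
Expected number = 0.00373 × 827 = 3.09 ≈ 3.

3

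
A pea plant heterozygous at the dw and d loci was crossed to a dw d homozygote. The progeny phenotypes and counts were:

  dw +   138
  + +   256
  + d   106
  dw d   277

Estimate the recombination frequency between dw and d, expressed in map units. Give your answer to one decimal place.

The two most frequent classes, + + (256) and dw d (277), are the parental types, so the F1 was + + / dw d.
The recombinant classes are + d and dw +: 106 + 138 = 244.
Recombination frequency = 244/777 = 0.3140 ≈ 31.4%, i.e. 31.4 map units.

31.4 map units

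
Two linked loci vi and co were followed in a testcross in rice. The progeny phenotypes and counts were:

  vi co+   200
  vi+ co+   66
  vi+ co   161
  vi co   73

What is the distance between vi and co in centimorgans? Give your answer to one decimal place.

27.8 centimorgans

The two most frequent classes, vi+ co (161) and vi co+ (200), are the parental types, so the F1 was vi+ co / vi co+.
The recombinant classes are vi+ co+ and vi co: 66 + 73 = 139.
Recombination frequency = 139/500 = 0.2780 ≈ 27.8%, i.e. 27.8 centimorgans.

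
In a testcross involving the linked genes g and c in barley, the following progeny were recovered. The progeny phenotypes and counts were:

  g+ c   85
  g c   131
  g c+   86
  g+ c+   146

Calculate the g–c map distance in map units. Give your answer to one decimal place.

The two most frequent classes, g+ c+ (146) and g c (131), are the parental types, so the F1 was g+ c+ / g c.
The recombinant classes are g+ c and g c+: 85 + 86 = 171.
Recombination frequency = 171/448 = 0.3817 ≈ 38.2%, i.e. 38.2 map units.

38.2 map units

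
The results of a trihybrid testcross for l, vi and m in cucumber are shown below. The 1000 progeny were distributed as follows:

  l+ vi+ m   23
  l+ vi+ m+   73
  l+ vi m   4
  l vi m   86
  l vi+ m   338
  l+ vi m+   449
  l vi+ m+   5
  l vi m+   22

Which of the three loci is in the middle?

The two most frequent reciprocal classes, l vi+ m and l+ vi m+, are the parental types, so the F1 was l vi+ m / l+ vi m+.
The two rarest classes, l vi+ m+ and l+ vi m, are the double crossovers. Comparing them with the parentals, only the m allele has switched, so m is the middle locus and the order is vi – m – l.

m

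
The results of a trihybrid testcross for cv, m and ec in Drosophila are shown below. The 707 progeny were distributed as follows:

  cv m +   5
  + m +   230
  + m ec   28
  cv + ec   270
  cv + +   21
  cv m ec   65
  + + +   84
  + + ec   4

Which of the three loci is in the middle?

cv

The two most frequent reciprocal classes, cv + ec and + m +, are the parental types, so the F1 was cv + ec / + m +.
The two rarest classes, + + ec and cv m +, are the double crossovers. Comparing them with the parentals, only the cv allele has switched, so cv is the middle locus and the order is m – cv – ec.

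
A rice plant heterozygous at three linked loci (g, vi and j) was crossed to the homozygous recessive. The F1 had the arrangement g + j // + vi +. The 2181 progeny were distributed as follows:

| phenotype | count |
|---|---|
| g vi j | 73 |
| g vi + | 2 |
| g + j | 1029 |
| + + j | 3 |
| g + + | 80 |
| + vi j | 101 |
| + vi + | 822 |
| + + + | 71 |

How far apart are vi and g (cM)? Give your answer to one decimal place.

6.8 cM

The two rarest classes, + + j and g vi +, are the double crossovers. Comparing them with the parentals, only the g allele has switched, so g is the middle locus and the order is j – g – vi.
Crossovers in the g–vi interval produce the single-crossover classes g vi j and + + + (73 + 71 = 144) plus the double crossovers (5).
RF(g–vi) = (144 + 5) / 2181 = 149/2181 = 0.0683 → 6.8 cM.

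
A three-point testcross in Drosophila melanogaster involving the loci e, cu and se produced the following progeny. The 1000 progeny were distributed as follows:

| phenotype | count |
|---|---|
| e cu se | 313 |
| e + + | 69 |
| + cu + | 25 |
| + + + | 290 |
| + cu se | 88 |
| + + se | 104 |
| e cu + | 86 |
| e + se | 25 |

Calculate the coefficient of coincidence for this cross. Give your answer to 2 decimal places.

1.01

The two most frequent reciprocal classes, e cu se and + + +, are the parental types, so the F1 was e cu se / + + +.
The two rarest classes, e + se and + cu +, are the double crossovers. Comparing them with the parentals, only the cu allele has switched, so cu is the middle locus and the order is e – cu – se.
e–cu: (157 + 50)/1000 = 0.2070; cu–se: (190 + 50)/1000 = 0.2400.
Expected DCO frequency = 0.2070 × 0.2400 ≈ 0.04968; observed = 50/1000 ≈ 0.05000.
Coefficient of coincidence = 0.05000/0.04968 ≈ 1.01.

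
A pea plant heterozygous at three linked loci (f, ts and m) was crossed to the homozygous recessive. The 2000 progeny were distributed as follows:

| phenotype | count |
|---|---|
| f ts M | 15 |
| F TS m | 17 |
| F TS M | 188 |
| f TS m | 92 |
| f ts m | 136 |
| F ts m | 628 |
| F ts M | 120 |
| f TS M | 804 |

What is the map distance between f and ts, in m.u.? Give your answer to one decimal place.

The two most frequent reciprocal classes, f TS M and F ts m, are the parental types, so the F1 was f TS M / F ts m.
The two rarest classes, f ts M and F TS m, are the double crossovers. Comparing them with the parentals, only the ts allele has switched, so ts is the middle locus and the order is m – ts – f.
Crossovers in the ts–f interval produce the single-crossover classes F TS M and f ts m (188 + 136 = 324) plus the double crossovers (32).
RF(ts–f) = (324 + 32) / 2000 = 356/2000 = 0.1780 → 17.8 m.u.

17.8 m.u.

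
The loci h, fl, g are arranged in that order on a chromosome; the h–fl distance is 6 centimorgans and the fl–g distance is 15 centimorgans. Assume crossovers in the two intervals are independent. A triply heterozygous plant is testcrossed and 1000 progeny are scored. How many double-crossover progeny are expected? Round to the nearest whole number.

9

Map distances give recombination frequencies of 0.060 and 0.150 for the two intervals.
With no interference, expected double-crossover frequency = 0.060 × 0.150 = 0.00900.
Expected number = 0.00900 × 1000 = 9.00 ≈ 9.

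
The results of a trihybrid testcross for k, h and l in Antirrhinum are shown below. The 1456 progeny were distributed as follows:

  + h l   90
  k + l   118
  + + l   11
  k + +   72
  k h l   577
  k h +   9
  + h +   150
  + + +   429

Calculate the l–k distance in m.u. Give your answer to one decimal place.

12.5 m.u.

The two most frequent reciprocal classes, + + + and k h l, are the parental types, so the F1 was + + + / k h l.
The two rarest classes, + + l and k h +, are the double crossovers. Comparing them with the parentals, only the l allele has switched, so l is the middle locus and the order is k – l – h.
Crossovers in the k–l interval produce the single-crossover classes k + + and + h l (72 + 90 = 162) plus the double crossovers (20).
RF(k–l) = (162 + 20) / 1456 = 182/1456 = 0.1250 → 12.5 m.u.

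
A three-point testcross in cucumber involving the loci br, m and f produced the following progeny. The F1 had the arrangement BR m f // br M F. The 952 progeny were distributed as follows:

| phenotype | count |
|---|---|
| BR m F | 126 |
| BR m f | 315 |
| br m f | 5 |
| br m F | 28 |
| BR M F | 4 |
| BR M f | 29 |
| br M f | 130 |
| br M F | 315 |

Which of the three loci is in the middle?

br

The two rarest classes, br m f and BR M F, are the double crossovers. Comparing them with the parentals, only the br allele has switched, so br is the middle locus and the order is m – br – f.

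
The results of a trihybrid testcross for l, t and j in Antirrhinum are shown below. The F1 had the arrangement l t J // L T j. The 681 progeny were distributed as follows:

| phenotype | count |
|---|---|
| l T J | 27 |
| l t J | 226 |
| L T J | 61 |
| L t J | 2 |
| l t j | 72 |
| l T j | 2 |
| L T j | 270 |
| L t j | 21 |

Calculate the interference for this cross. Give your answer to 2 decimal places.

The two rarest classes, L t J and l T j, are the double crossovers. Comparing them with the parentals, only the l allele has switched, so l is the middle locus and the order is t – l – j.
t–l: (48 + 4)/681 = 0.0764; l–j: (133 + 4)/681 = 0.2012.
Expected DCO frequency = 0.0764 × 0.2012 ≈ 0.01537; observed = 4/681 ≈ 0.00587.
Coefficient of coincidence = 0.00587/0.01537 ≈ 0.38; interference = 1 − 0.38 = 0.62.

0.62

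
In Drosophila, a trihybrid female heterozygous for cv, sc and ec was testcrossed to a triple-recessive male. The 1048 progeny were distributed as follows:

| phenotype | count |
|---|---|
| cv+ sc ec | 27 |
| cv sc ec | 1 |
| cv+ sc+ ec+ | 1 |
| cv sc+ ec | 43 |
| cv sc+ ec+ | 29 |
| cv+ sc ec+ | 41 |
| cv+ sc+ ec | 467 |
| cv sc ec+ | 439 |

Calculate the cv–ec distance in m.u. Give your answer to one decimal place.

The two most frequent reciprocal classes, cv+ sc+ ec and cv sc ec+, are the parental types, so the F1 was cv+ sc+ ec / cv sc ec+.
The two rarest classes, cv+ sc+ ec+ and cv sc ec, are the double crossovers. Comparing them with the parentals, only the ec allele has switched, so ec is the middle locus and the order is cv – ec – sc.
Crossovers in the cv–ec interval produce the single-crossover classes cv sc+ ec and cv+ sc ec+ (43 + 41 = 84) plus the double crossovers (2).
RF(cv–ec) = (84 + 2) / 1048 = 86/1048 = 0.0821 → 8.2 m.u.

8.2 m.u.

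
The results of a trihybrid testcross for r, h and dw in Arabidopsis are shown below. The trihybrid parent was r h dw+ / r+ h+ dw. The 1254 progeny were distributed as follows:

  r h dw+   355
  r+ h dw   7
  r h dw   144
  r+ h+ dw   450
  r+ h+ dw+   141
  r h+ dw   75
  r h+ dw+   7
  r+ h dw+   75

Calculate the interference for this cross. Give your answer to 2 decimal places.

0.64

The two rarest classes, r h+ dw+ and r+ h dw, are the double crossovers. Comparing them with the parentals, only the h allele has switched, so h is the middle locus and the order is dw – h – r.
dw–h: (285 + 14)/1254 = 0.2384; h–r: (150 + 14)/1254 = 0.1308.
Expected DCO frequency = 0.2384 × 0.1308 ≈ 0.03118; observed = 14/1254 ≈ 0.01116.
Coefficient of coincidence = 0.01116/0.03118 ≈ 0.36; interference = 1 − 0.36 = 0.64.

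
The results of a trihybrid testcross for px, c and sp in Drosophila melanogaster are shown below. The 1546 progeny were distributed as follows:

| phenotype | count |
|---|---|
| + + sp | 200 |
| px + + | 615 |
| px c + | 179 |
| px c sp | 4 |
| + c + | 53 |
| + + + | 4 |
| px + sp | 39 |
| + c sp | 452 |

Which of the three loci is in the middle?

px

The two most frequent reciprocal classes, px + + and + c sp, are the parental types, so the F1 was px + + / + c sp.
The two rarest classes, + + + and px c sp, are the double crossovers. Comparing them with the parentals, only the px allele has switched, so px is the middle locus and the order is sp – px – c.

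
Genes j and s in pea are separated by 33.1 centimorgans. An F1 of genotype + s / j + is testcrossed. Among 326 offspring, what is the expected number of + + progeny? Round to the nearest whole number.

A map distance of 33.1 centimorgans corresponds to a recombination frequency of 0.331.
The F1 is + s / j +, so + + is a recombinant gamete class with expected frequency r/2 = 0.331/2 = 0.1655.
Expected number = 0.1655 × 326 = 53.95 ≈ 54.

54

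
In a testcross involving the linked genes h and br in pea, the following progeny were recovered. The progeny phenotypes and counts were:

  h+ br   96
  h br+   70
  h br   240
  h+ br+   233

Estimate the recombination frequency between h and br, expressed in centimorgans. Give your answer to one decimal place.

26.0 centimorgans

The two most frequent classes, h+ br+ (233) and h br (240), are the parental types, so the F1 was h+ br+ / h br.
The recombinant classes are h+ br and h br+: 96 + 70 = 166.
Recombination frequency = 166/639 = 0.2598 ≈ 26.0%, i.e. 26.0 centimorgans.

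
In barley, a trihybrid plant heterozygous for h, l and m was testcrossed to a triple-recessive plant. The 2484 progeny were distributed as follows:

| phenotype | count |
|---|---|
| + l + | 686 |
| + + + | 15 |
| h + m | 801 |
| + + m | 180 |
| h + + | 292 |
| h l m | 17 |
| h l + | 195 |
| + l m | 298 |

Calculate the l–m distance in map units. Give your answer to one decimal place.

The two most frequent reciprocal classes, + l + and h + m, are the parental types, so the F1 was + l + / h + m.
The two rarest classes, + + + and h l m, are the double crossovers. Comparing them with the parentals, only the l allele has switched, so l is the middle locus and the order is h – l – m.
Crossovers in the l–m interval produce the single-crossover classes + l m and h + + (298 + 292 = 590) plus the double crossovers (32).
RF(l–m) = (590 + 32) / 2484 = 622/2484 = 0.2504 → 25.0 map units.

25.0 map units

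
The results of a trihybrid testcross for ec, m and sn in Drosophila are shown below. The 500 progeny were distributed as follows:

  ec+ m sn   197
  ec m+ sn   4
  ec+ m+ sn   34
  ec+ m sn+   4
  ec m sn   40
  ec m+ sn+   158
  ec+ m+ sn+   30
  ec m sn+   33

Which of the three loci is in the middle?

sn

The two most frequent reciprocal classes, ec+ m sn and ec m+ sn+, are the parental types, so the F1 was ec+ m sn / ec m+ sn+.
The two rarest classes, ec+ m sn+ and ec m+ sn, are the double crossovers. Comparing them with the parentals, only the sn allele has switched, so sn is the middle locus and the order is m – sn – ec.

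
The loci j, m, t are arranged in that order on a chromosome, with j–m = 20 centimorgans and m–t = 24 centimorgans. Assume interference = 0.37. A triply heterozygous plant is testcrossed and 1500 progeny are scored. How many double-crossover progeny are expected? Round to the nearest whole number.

45

Map distances give recombination frequencies of 0.200 and 0.240 for the two intervals.
With interference 0.37 (so coincidence = 0.63), expected double-crossover frequency = 0.200 × 0.240 × 0.63 = 0.03024.
Expected number = 0.03024 × 1500 = 45.36 ≈ 45.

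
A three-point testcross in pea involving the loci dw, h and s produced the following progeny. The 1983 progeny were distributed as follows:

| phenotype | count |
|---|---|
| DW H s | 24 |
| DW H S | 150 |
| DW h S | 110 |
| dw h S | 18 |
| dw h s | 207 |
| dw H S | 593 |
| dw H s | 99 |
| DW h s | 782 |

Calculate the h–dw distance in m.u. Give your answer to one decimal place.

20.1 m.u.

The two most frequent reciprocal classes, dw H S and DW h s, are the parental types, so the F1 was dw H S / DW h s.
The two rarest classes, dw h S and DW H s, are the double crossovers. Comparing them with the parentals, only the h allele has switched, so h is the middle locus and the order is s – h – dw.
Crossovers in the h–dw interval produce the single-crossover classes DW H S and dw h s (150 + 207 = 357) plus the double crossovers (42).
RF(h–dw) = (357 + 42) / 1983 = 399/1983 = 0.2012 → 20.1 m.u.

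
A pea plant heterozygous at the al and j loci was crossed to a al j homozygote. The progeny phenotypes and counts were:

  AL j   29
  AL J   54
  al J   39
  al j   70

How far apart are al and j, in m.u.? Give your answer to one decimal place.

The two most frequent classes, AL J (54) and al j (70), are the parental types, so the F1 was AL J / al j.
The recombinant classes are AL j and al J: 29 + 39 = 68.
Recombination frequency = 68/192 = 0.3542 ≈ 35.4%, i.e. 35.4 m.u.

35.4 m.u.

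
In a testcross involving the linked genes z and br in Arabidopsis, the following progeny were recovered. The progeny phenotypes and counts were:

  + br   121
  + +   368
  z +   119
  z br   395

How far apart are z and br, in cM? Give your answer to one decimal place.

The two most frequent classes, + + (368) and z br (395), are the parental types, so the F1 was + + / z br.
The recombinant classes are + br and z +: 121 + 119 = 240.
Recombination frequency = 240/1003 = 0.2393 ≈ 23.9%, i.e. 23.9 cM.

23.9 cM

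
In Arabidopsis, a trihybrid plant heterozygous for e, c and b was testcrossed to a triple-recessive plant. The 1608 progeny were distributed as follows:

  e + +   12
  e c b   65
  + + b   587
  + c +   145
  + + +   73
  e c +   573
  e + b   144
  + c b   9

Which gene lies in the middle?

c

The two most frequent reciprocal classes, e c + and + + b, are the parental types, so the F1 was e c + / + + b.
The two rarest classes, e + + and + c b, are the double crossovers. Comparing them with the parentals, only the c allele has switched, so c is the middle locus and the order is b – c – e.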